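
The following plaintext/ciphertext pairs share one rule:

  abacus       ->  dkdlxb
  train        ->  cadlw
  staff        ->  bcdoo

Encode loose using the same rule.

urrbh

Vowels shift forward by 3 and consonants shift forward by 9.
For loose: l(cons)+9=u, o(vowel)+3=r, o(vowel)+3=r, s(cons)+9=b, e(vowel)+3=h.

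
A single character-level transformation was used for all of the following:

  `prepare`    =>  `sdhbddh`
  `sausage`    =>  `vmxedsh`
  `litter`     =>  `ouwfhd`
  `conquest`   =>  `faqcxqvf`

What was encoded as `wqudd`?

terra

Shifts by position in prepare: pos 0: p→s (+3), pos 1: r→d (+12), pos 2: e→h (+3), pos 3: p→b (+12) — repeating every 2. A repeating key of period 2 is used — shifts +3, +12 over and over.
Decoding wqudd: w−3=t, q−12=e, u−3=r, d−12=r, d−3=a.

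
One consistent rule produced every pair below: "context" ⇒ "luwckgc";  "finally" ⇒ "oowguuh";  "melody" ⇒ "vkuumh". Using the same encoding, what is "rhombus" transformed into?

aquvkab

The shift depends on letter class: consonant c→l is +9, but vowel o→u is +6. Two shifts are in play — +6 for a/e/i/o/u, +9 for every other letter.
For rhombus: r(cons)+9=a, h(cons)+9=q, o(vowel)+6=u, m(cons)+9=v, b(cons)+9=k, u(vowel)+6=a, s(cons)+9=b.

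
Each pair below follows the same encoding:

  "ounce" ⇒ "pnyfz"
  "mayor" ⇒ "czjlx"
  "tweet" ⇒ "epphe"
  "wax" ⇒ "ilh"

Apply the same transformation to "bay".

The output letters match the input read backwards, each shifted +11: ounce reversed is ecnuo. Two steps: reverse the string, then apply a Caesar shift of +11.
Applying it to bay: reverse → yab; then shift: y+11=j, a+11=l, b+11=m.

jlm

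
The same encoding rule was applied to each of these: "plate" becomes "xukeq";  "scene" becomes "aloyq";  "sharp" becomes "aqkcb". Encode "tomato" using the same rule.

bxwlfb

In plate: p→x is +8, l→u is +9, a→k is +10, t→e is +11 — the shift increases by 1 each position. Letter i (0-indexed) is shifted by i+8, so successive shifts are 8, 9, 10, ….
Applying it to tomato: t+8=b, o+9=x, m+10=w, a+11=l, t+12=f, o+13=b.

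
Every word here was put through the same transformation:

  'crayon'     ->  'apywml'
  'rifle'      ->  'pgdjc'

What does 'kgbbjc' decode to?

middle

Compare letters: c→a is +24, r→p is +24, a→y is +24 — a constant shift. It's a constant shift of +24 (ROT24).
Reversing it on kgbbjc: k−24=m, g−24=i, b−24=d, b−24=d, j−24=l, c−24=e.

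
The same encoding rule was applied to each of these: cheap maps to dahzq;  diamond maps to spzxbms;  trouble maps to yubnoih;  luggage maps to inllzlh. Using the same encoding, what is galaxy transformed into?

lzizgv

c(2)→d(3) and h(7)→a(0) fit y≡15x+25 (mod 26); the inverse of 15 mod 26 is 7. This is an affine cipher: with a=0,…,z=25, each position x becomes (15x+25) mod 26.
Applying it to galaxy: g(6)→15·6+25≡11=l; a(0)→15·0+25≡25=z; l(11)→15·11+25≡8=i; a(0)→15·0+25≡25=z; x(23)→15·23+25≡6=g; y(24)→15·24+25≡21=v (all mod 26).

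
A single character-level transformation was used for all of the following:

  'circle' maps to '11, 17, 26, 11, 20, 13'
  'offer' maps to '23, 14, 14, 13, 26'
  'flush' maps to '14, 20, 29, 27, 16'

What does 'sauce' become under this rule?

27, 9, 29, 11, 13

c is letter #3 and maps to 11: an offset of 8. The number is (letter's place in the alphabet, a=1) + 8.
Applying it to sauce: s=19→27, a=1→9, u=21→29, c=3→11, e=5→13.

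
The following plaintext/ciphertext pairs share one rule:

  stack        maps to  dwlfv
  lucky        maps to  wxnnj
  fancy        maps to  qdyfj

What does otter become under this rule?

Shifts by position in stack: pos 0: s→d (+11), pos 1: t→w (+3), pos 2: a→l (+11), pos 3: c→f (+3) — repeating every 2. A repeating key of period 2 is used — shifts +11, +3 over and over.
For otter: o+11=z, t+3=w, t+11=e, e+3=h, r+11=c.

zwehc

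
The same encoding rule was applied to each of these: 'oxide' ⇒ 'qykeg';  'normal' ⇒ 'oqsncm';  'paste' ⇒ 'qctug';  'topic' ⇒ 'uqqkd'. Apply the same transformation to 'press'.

Vowels shift forward by 2 and consonants shift forward by 1.
For press: p(cons)+1=q, r(cons)+1=s, e(vowel)+2=g, s(cons)+1=t, s(cons)+1=t.

qsgtt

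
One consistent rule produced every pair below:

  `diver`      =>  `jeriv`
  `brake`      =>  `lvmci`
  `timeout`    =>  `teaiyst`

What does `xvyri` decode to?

prove

This is an affine cipher: with a=0,…,z=25, each position x becomes (25x+12) mod 26.
Reversing it on xvyri: x(23)→25·(23−12)≡15=p; v(21)→25·(21−12)≡17=r; y(24)→25·(24−12)≡14=o; r(17)→25·(17−12)≡21=v; i(8)→25·(8−12)≡4=e (all mod 26).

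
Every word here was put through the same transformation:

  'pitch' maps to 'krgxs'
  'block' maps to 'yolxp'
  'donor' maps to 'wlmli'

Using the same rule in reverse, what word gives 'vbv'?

eye

Each letter is replaced by its mirror in the alphabet: a↔z, b↔y, c↔x, and so on (the Atbash cipher).
Undoing it on vbv: v↔e, b↔y, v↔e.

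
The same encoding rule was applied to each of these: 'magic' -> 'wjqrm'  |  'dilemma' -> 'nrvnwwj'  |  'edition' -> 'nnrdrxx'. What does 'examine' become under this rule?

nhjwrxn

The shift depends on letter class: consonant m→w is +10, but vowel a→j is +9. Two shifts are in play — +9 for a/e/i/o/u, +10 for every other letter.
On examine: e(vowel)+9=n, x(cons)+10=h, a(vowel)+9=j, m(cons)+10=w, i(vowel)+9=r, n(cons)+10=x, e(vowel)+9=n.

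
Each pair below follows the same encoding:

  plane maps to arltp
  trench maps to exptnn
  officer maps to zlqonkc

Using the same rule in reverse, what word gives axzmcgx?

program

Shifts by position in plane: pos 0: p→a (+11), pos 1: l→r (+6), pos 2: a→l (+11), pos 3: n→t (+6) — repeating every 2. It's a Vigenère-style cipher with numeric key [11,6]: position i shifts by key[i mod 2].
Decoding axzmcgx: a−11=p, x−6=r, z−11=o, m−6=g, c−11=r, g−6=a, x−11=m.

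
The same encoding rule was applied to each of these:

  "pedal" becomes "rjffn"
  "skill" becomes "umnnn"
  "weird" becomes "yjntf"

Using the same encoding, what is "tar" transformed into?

vft

The shift depends on letter class: consonant p→r is +2, but vowel e→j is +5. The rule splits by letter class: vowels +5, consonants +2.
On tar: t(cons)+2=v, a(vowel)+5=f, r(cons)+2=t.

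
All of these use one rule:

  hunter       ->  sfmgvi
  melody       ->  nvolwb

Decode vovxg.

Each pair mirrors across the alphabet (h↔s, u↔f, n↔m): positions sum to 25. Letters are reflected about the middle of the alphabet (position → 25−position): Atbash.
Decoding vovxg: v↔e, o↔l, v↔e, x↔c, g↔t.

elect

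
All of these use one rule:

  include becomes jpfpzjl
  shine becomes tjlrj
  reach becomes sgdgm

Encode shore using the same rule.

Letter i (0-indexed) is shifted by i+1, so successive shifts are 1, 2, 3, ….
For shore: s+1=t, h+2=j, o+3=r, r+4=v, e+5=j.

tjrvj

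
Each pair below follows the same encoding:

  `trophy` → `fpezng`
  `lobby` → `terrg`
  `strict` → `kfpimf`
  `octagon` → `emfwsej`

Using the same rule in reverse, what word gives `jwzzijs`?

napping

t(19)→f(5) and r(17)→p(15) fit y≡21x+22 (mod 26); the inverse of 21 mod 26 is 5. Each letter's alphabet position (a=0..z=25) is mapped through 21·x+22 mod 26 — an affine cipher.
Undoing it on jwzzijs: j(9)→5·(9−22)≡13=n; w(22)→5·(22−22)≡0=a; z(25)→5·(25−22)≡15=p; z(25)→5·(25−22)≡15=p; i(8)→5·(8−22)≡8=i; j(9)→5·(9−22)≡13=n; s(18)→5·(18−22)≡6=g (all mod 26).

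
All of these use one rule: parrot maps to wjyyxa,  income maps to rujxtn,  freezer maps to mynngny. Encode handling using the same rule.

ojuksrun

The shift depends on letter class: consonant p→w is +7, but vowel a→j is +9. The rule splits by letter class: vowels +9, consonants +7.
On handling: h(cons)+7=o, a(vowel)+9=j, n(cons)+7=u, d(cons)+7=k, l(cons)+7=s, i(vowel)+9=r, n(cons)+7=u, g(cons)+7=n.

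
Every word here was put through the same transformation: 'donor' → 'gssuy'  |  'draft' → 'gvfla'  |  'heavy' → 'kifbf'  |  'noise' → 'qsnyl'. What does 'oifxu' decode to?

In donor: d→g is +3, o→s is +4, n→s is +5, o→u is +6 — the shift increases by 1 each position. Letter i (0-indexed) is shifted by i+3, so successive shifts are 3, 4, 5, ….
Decoding oifxu: o−3=l, i−4=e, f−5=a, x−6=r, u−7=n.

learn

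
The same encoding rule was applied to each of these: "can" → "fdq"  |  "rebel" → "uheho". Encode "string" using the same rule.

Every letter moves 3 places later in the alphabet, wrapping around z→a.
On string: s+3=v, t+3=w, r+3=u, i+3=l, n+3=q, g+3=j.

vwulqj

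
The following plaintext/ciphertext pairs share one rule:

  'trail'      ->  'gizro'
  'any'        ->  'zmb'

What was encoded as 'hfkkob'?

supply

This is the alphabet-reversal cipher (Atbash): a becomes z, b becomes y, etc.
Reversing it on hfkkob: h↔s, f↔u, k↔p, k↔p, o↔l, b↔y.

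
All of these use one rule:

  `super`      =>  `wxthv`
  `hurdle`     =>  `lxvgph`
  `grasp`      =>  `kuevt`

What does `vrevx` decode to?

The shifts repeat in a cycle of length 2: positions 0,1,… shift by +4, +3, then the pattern repeats.
Undoing it on vrevx: v−4=r, r−3=o, e−4=a, v−3=s, x−4=t.

roast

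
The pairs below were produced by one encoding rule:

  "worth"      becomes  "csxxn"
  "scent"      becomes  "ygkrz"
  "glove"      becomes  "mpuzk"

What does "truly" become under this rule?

zvape

Shifts by position in worth: pos 0: w→c (+6), pos 1: o→s (+4), pos 2: r→x (+6), pos 3: t→x (+4) — repeating every 2. A repeating key of period 2 is used — shifts +6, +4 over and over.
On truly: t+6=z, r+4=v, u+6=a, l+4=p, y+6=e.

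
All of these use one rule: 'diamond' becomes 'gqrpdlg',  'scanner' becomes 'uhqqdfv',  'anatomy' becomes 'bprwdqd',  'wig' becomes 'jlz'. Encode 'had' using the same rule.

gdk

The output letters match the input read backwards, each shifted +3: diamond reversed is dnomaid. Two steps: reverse the string, then apply a Caesar shift of +3.
For had: reverse → dah; then shift: d+3=g, a+3=d, h+3=k.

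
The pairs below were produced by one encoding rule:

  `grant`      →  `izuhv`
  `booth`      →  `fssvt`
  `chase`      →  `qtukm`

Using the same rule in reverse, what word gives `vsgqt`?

touch

Each letter's alphabet position (a=0..z=25) is mapped through 11·x+20 mod 26 — an affine cipher.
Decoding vsgqt: v(21)→19·(21−20)≡19=t; s(18)→19·(18−20)≡14=o; g(6)→19·(6−20)≡20=u; q(16)→19·(16−20)≡2=c; t(19)→19·(19−20)≡7=h (all mod 26).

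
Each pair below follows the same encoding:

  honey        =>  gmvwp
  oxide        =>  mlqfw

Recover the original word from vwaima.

The output letters match the input read backwards, each shifted +8: honey reversed is yenoh. The word is reversed, then every letter is shifted forward by 8.
Decoding vwaima: shift back: v−8=n, w−8=o, a−8=s, i−8=a, m−8=e, a−8=s → nosaes; then reverse → season.

season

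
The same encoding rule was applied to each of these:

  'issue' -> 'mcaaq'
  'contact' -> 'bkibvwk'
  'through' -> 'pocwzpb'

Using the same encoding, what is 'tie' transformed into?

mqb

The output letters match the input read backwards, each shifted +8: issue reversed is eussi. Two steps: reverse the string, then apply a Caesar shift of +8.
For tie: reverse → eit; then shift: e+8=m, i+8=q, t+8=b.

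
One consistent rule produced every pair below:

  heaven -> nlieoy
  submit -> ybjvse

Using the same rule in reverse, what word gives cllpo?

wedge

In heaven: h→n is +6, e→l is +7, a→i is +8, v→e is +9 — the shift increases by 1 each position. The shift increases by 1 at each position, starting from +6: 6, 7, 8, ….
Decoding cllpo: c−6=w, l−7=e, l−8=d, p−9=g, o−10=e.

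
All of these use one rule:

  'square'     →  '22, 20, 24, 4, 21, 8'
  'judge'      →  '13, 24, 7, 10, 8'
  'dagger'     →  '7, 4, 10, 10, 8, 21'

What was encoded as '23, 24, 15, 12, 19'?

tulip

The number is (letter's place in the alphabet, a=1) + 3.
Undoing it on 23, 24, 15, 12, 19: 23→(23−3)÷1=20=t, 24→(24−3)÷1=21=u, 15→(15−3)÷1=12=l, 12→(12−3)÷1=9=i, 19→(19−3)÷1=16=p.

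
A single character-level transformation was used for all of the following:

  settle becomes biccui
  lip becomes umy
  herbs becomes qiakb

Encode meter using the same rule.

The shift depends on letter class: consonant s→b is +9, but vowel e→i is +4. Vowels shift forward by 4 and consonants shift forward by 9.
Applying it to meter: m(cons)+9=v, e(vowel)+4=i, t(cons)+9=c, e(vowel)+4=i, r(cons)+9=a.

vicia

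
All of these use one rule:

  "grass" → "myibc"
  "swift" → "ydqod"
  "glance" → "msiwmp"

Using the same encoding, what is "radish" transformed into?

In grass: g→m is +6, r→y is +7, a→i is +8, s→b is +9 — the shift increases by 1 each position. Each letter shifts forward by (position + 6), i.e. 6, 7, 8, … — the shift grows by one for each successive letter.
For radish: r+6=x, a+7=h, d+8=l, i+9=r, s+10=c, h+11=s.

xhlrcs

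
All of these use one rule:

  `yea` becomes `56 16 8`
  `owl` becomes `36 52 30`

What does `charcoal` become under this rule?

12 22 8 42 12 36 8 30

y(#25)→56 and e(#5)→16: differences scale by 2, so n = 2·pos + 6. With a=1..z=26, the number is 2·pos + 6.
Applying it to charcoal: c=3→12, h=8→22, a=1→8, r=18→42, c=3→12, o=15→36, a=1→8, l=12→30.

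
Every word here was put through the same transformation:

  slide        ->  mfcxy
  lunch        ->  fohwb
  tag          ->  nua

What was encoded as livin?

Compare letters: s→m is +20, l→f is +20, i→c is +20 — a constant shift. Every letter moves 20 places later in the alphabet, wrapping around z→a.
Undoing it on livin: l−20=r, i−20=o, v−20=b, i−20=o, n−20=t.

robot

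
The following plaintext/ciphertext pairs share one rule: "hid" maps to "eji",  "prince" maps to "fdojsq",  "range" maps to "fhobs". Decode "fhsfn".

merge

The output letters match the input read backwards, each shifted +1: hid reversed is dih. The word is reversed, then every letter is shifted forward by 1.
Decoding fhsfn: shift back: f−1=e, h−1=g, s−1=r, f−1=e, n−1=m → egrem; then reverse → merge.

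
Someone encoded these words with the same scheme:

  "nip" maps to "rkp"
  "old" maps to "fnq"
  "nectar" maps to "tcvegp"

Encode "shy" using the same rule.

aju

The output letters match the input read backwards, each shifted +2: nip reversed is pin. The word is reversed, then every letter is shifted forward by 2.
Applying it to shy: reverse → yhs; then shift: y+2=a, h+2=j, s+2=u.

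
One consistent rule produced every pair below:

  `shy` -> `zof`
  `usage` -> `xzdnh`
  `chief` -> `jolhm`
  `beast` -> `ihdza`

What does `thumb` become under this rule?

aoxti

The shift depends on letter class: consonant s→z is +7, but vowel u→x is +3. Two shifts are in play — +3 for a/e/i/o/u, +7 for every other letter.
For thumb: t(cons)+7=a, h(cons)+7=o, u(vowel)+3=x, m(cons)+7=t, b(cons)+7=i.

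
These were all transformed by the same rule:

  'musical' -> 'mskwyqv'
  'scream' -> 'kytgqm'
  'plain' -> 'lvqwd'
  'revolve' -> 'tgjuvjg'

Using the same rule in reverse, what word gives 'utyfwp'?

orchid

This is an affine cipher: with a=0,…,z=25, each position x becomes (17x+16) mod 26.
Reversing it on utyfwp: u(20)→23·(20−16)≡14=o; t(19)→23·(19−16)≡17=r; y(24)→23·(24−16)≡2=c; f(5)→23·(5−16)≡7=h; w(22)→23·(22−16)≡8=i; p(15)→23·(15−16)≡3=d (all mod 26).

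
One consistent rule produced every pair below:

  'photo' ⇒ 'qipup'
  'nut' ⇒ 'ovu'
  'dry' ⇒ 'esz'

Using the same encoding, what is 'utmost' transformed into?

Compare letters: p→q is +1, h→i is +1, o→p is +1 — a constant shift. It's a constant shift of +1 (ROT1).
On utmost: u+1=v, t+1=u, m+1=n, o+1=p, s+1=t, t+1=u.

vunptu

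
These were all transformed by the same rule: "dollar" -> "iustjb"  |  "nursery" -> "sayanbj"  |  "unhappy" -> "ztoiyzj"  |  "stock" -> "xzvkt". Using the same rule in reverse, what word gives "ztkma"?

In dollar: d→i is +5, o→u is +6, l→s is +7, l→t is +8 — the shift increases by 1 each position. The shift increases by 1 at each position, starting from +5: 5, 6, 7, ….
Undoing it on ztkma: z−5=u, t−6=n, k−7=d, m−8=e, a−9=r.

under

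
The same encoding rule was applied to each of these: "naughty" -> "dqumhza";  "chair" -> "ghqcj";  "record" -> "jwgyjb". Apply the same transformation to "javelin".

xqpwncd

This is an affine cipher: with a=0,…,z=25, each position x becomes (21x+16) mod 26.
Applying it to javelin: j(9)→21·9+16≡23=x; a(0)→21·0+16≡16=q; v(21)→21·21+16≡15=p; e(4)→21·4+16≡22=w; l(11)→21·11+16≡13=n; i(8)→21·8+16≡2=c; n(13)→21·13+16≡3=d (all mod 26).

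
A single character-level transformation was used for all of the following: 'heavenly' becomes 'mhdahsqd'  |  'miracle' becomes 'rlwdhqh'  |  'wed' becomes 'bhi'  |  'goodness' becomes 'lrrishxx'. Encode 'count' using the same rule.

Two shifts are in play — +3 for a/e/i/o/u, +5 for every other letter.
For count: c(cons)+5=h, o(vowel)+3=r, u(vowel)+3=x, n(cons)+5=s, t(cons)+5=y.

hrxsy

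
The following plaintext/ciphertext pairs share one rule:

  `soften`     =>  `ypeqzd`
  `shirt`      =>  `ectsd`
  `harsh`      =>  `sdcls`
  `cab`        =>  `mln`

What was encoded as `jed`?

sty

The output letters match the input read backwards, each shifted +11: soften reversed is netfos. The word is reversed, then every letter is shifted forward by 11.
Undoing it on jed: shift back: j−11=y, e−11=t, d−11=s → yts; then reverse → sty.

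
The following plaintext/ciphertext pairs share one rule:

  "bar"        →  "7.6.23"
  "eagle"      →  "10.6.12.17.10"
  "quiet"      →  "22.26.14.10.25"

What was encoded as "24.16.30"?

Letters become their 1-based position plus 5 (so a→6, b→7, …).
Reversing it on 24.16.30: 24→(24−5)÷1=19=s, 16→(16−5)÷1=11=k, 30→(30−5)÷1=25=y.

sky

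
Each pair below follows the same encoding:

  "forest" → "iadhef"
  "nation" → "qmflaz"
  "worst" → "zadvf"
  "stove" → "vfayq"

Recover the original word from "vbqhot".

speech

Shifts by position in forest: pos 0: f→i (+3), pos 1: o→a (+12), pos 2: r→d (+12), pos 3: e→h (+3), pos 4: s→e (+12), pos 5: t→f (+12) — repeating every 3. The shifts repeat in a cycle of length 3: positions 0,1,… shift by +3, +12, +12, then the pattern repeats.
Reversing it on vbqhot: v−3=s, b−12=p, q−12=e, h−3=e, o−12=c, t−12=h.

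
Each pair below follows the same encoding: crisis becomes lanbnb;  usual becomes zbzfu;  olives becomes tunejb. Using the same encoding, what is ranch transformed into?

The shift depends on letter class: consonant c→l is +9, but vowel i→n is +5. Vowels shift forward by 5 and consonants shift forward by 9.
On ranch: r(cons)+9=a, a(vowel)+5=f, n(cons)+9=w, c(cons)+9=l, h(cons)+9=q.

afwlq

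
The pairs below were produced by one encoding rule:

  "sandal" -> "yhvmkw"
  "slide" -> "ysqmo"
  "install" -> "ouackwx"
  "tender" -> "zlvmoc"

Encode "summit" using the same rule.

In sandal: s→y is +6, a→h is +7, n→v is +8, d→m is +9 — the shift increases by 1 each position. Each letter shifts forward by (position + 6), i.e. 6, 7, 8, … — the shift grows by one for each successive letter.
On summit: s+6=y, u+7=b, m+8=u, m+9=v, i+10=s, t+11=e.

ybuvse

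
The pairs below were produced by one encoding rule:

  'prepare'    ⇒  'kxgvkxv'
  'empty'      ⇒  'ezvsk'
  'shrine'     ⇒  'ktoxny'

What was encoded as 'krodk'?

The output letters match the input read backwards, each shifted +6: prepare reversed is eraperp. Two steps: reverse the string, then apply a Caesar shift of +6.
Undoing it on krodk: shift back: k−6=e, r−6=l, o−6=i, d−6=x, k−6=e → elixe; then reverse → exile.

exile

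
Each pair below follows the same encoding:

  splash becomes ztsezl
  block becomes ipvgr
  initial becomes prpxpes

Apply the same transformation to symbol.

Shifts by position in splash: pos 0: s→z (+7), pos 1: p→t (+4), pos 2: l→s (+7), pos 3: a→e (+4) — repeating every 2. A repeating key of period 2 is used — shifts +7, +4 over and over.
On symbol: s+7=z, y+4=c, m+7=t, b+4=f, o+7=v, l+4=p.

zctfvp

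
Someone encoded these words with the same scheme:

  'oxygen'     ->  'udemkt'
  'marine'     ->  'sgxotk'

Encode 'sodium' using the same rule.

Compare letters: o→u is +6, x→d is +6, y→e is +6 — a constant shift. It's a constant shift of +6 (ROT6).
Applying it to sodium: s+6=y, o+6=u, d+6=j, i+6=o, u+6=a, m+6=s.

yujoas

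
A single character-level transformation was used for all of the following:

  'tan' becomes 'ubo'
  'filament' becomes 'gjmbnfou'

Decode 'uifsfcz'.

Compare letters: t→u is +1, a→b is +1, n→o is +1 — a constant shift. This is a Caesar cipher with shift 1.
Undoing it on uifsfcz: u−1=t, i−1=h, f−1=e, s−1=r, f−1=e, c−1=b, z−1=y.

thereby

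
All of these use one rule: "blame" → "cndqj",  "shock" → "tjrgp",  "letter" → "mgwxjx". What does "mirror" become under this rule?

nkuvtx

In blame: b→c is +1, l→n is +2, a→d is +3, m→q is +4 — the shift increases by 1 each position. Each letter shifts forward by (position + 1), i.e. 1, 2, 3, … — the shift grows by one for each successive letter.
Applying it to mirror: m+1=n, i+2=k, r+3=u, r+4=v, o+5=t, r+6=x.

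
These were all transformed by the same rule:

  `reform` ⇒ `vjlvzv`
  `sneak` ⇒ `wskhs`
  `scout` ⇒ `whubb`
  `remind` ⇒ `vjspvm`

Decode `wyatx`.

In reform: r→v is +4, e→j is +5, f→l is +6, o→v is +7 — the shift increases by 1 each position. The shift increases by 1 at each position, starting from +4: 4, 5, 6, ….
Undoing it on wyatx: w−4=s, y−5=t, a−6=u, t−7=m, x−8=p.

stump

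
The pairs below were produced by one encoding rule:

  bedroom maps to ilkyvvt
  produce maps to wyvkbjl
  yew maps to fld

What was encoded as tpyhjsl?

Compare letters: b→i is +7, e→l is +7, d→k is +7 — a constant shift. This is a Caesar cipher with shift 7.
Reversing it on tpyhjsl: t−7=m, p−7=i, y−7=r, h−7=a, j−7=c, s−7=l, l−7=e.

miracle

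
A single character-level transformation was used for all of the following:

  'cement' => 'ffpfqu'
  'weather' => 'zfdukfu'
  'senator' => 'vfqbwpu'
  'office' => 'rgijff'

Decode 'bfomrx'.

A repeating key of period 2 is used — shifts +3, +1 over and over.
Undoing it on bfomrx: b−3=y, f−1=e, o−3=l, m−1=l, r−3=o, x−1=w.

yellow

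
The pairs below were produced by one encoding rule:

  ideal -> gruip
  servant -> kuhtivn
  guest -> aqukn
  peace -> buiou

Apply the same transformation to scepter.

Each letter's alphabet position (a=0..z=25) is mapped through 3·x+8 mod 26 — an affine cipher.
For scepter: s(18)→3·18+8≡10=k; c(2)→3·2+8≡14=o; e(4)→3·4+8≡20=u; p(15)→3·15+8≡1=b; t(19)→3·19+8≡13=n; e(4)→3·4+8≡20=u; r(17)→3·17+8≡7=h (all mod 26).

koubnuh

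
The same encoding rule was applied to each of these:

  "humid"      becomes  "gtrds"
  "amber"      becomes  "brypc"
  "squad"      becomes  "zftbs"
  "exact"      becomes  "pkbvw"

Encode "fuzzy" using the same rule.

This is an affine cipher: with a=0,…,z=25, each position x becomes (23x+1) mod 26.
For fuzzy: f(5)→23·5+1≡12=m; u(20)→23·20+1≡19=t; z(25)→23·25+1≡4=e; z(25)→23·25+1≡4=e; y(24)→23·24+1≡7=h (all mod 26).

mteeh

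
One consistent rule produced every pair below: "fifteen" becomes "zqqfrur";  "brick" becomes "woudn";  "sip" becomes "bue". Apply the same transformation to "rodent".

The word is reversed, then every letter is shifted forward by 12.
Applying it to rodent: reverse → tnedor; then shift: t+12=f, n+12=z, e+12=q, d+12=p, o+12=a, r+12=d.

fzqpad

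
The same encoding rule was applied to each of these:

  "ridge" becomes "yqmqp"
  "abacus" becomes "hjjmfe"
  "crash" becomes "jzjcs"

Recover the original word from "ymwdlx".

In ridge: r→y is +7, i→q is +8, d→m is +9, g→q is +10 — the shift increases by 1 each position. Each letter shifts forward by (position + 7), i.e. 7, 8, 9, … — the shift grows by one for each successive letter.
Decoding ymwdlx: y−7=r, m−8=e, w−9=n, d−10=t, l−11=a, x−12=l.

rental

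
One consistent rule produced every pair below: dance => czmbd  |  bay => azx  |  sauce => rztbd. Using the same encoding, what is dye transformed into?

Compare letters: d→c is +25, a→z is +25, n→m is +25 — a constant shift. Every letter moves 25 places later in the alphabet, wrapping around z→a.
On dye: d+25=c, y+25=x, e+25=d.

cxd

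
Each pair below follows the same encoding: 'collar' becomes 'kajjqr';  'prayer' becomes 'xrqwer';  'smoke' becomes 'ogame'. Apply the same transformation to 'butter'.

c(2)→k(10) and o(14)→a(0) fit y≡23x+16 (mod 26); the inverse of 23 mod 26 is 17. This is an affine cipher: with a=0,…,z=25, each position x becomes (23x+16) mod 26.
For butter: b(1)→23·1+16≡13=n; u(20)→23·20+16≡8=i; t(19)→23·19+16≡11=l; t(19)→23·19+16≡11=l; e(4)→23·4+16≡4=e; r(17)→23·17+16≡17=r (all mod 26).

niller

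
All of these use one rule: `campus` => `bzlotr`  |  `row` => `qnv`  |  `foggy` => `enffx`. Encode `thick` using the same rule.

sghbj

Compare letters: c→b is +25, a→z is +25, m→l is +25 — a constant shift. Every letter moves 25 places later in the alphabet, wrapping around z→a.
Applying it to thick: t+25=s, h+25=g, i+25=h, c+25=b, k+25=j.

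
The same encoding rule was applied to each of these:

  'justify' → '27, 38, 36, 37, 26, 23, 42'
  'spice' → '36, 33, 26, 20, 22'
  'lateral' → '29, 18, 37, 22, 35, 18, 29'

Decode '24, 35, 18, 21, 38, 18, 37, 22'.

graduate

Letters become their 1-based position plus 17 (so a→18, b→19, …).
Undoing it on 24, 35, 18, 21, 38, 18, 37, 22: 24→(24−17)÷1=7=g, 35→(35−17)÷1=18=r, 18→(18−17)÷1=1=a, 21→(21−17)÷1=4=d, 38→(38−17)÷1=21=u, 18→(18−17)÷1=1=a, 37→(37−17)÷1=20=t, 22→(22−17)÷1=5=e.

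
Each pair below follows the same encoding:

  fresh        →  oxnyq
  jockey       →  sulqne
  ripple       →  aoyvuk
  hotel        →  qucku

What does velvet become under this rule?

The shifts repeat in a cycle of length 2: positions 0,1,… shift by +9, +6, then the pattern repeats.
On velvet: v+9=e, e+6=k, l+9=u, v+6=b, e+9=n, t+6=z.

ekubnz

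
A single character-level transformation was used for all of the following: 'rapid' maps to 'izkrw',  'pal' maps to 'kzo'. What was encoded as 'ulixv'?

force

Each letter is replaced by its mirror in the alphabet: a↔z, b↔y, c↔x, and so on (the Atbash cipher).
Undoing it on ulixv: u↔f, l↔o, i↔r, x↔c, v↔e.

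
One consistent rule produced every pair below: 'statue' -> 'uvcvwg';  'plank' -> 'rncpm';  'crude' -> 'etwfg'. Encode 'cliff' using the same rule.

Compare letters: s→u is +2, t→v is +2, a→c is +2 — a constant shift. This is a Caesar cipher with shift 2.
Applying it to cliff: c+2=e, l+2=n, i+2=k, f+2=h, f+2=h.

enkhh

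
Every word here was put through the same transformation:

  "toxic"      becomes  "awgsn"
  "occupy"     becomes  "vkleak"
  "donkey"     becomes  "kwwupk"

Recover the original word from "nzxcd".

gross

In toxic: t→a is +7, o→w is +8, x→g is +9, i→s is +10 — the shift increases by 1 each position. The shift increases by 1 at each position, starting from +7: 7, 8, 9, ….
Decoding nzxcd: n−7=g, z−8=r, x−9=o, c−10=s, d−11=s.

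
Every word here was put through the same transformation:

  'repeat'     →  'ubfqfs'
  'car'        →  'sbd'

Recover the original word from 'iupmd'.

The output letters match the input read backwards, each shifted +1: repeat reversed is taeper. Two steps: reverse the string, then apply a Caesar shift of +1.
Reversing it on iupmd: shift back: i−1=h, u−1=t, p−1=o, m−1=l, d−1=c → htolc; then reverse → cloth.

cloth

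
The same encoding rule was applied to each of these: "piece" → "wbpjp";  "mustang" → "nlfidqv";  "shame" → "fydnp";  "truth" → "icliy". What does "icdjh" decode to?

track

p(15)→w(22) and i(8)→b(1) fit y≡3x+3 (mod 26); the inverse of 3 mod 26 is 9. Each letter's alphabet position (a=0..z=25) is mapped through 3·x+3 mod 26 — an affine cipher.
Reversing it on icdjh: i(8)→9·(8−3)≡19=t; c(2)→9·(2−3)≡17=r; d(3)→9·(3−3)≡0=a; j(9)→9·(9−3)≡2=c; h(7)→9·(7−3)≡10=k (all mod 26).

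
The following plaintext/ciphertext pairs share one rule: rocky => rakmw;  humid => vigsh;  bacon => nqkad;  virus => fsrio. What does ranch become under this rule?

This is an affine cipher: with a=0,…,z=25, each position x becomes (23x+16) mod 26.
Applying it to ranch: r(17)→23·17+16≡17=r; a(0)→23·0+16≡16=q; n(13)→23·13+16≡3=d; c(2)→23·2+16≡10=k; h(7)→23·7+16≡21=v (all mod 26).

rqdkv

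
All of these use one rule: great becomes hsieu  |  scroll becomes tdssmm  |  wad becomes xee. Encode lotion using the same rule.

msumso

The rule splits by letter class: vowels +4, consonants +1.
Applying it to lotion: l(cons)+1=m, o(vowel)+4=s, t(cons)+1=u, i(vowel)+4=m, o(vowel)+4=s, n(cons)+1=o.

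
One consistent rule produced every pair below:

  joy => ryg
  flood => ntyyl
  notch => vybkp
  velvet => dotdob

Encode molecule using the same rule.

uytoketo

The shift depends on letter class: consonant j→r is +8, but vowel o→y is +10. Two shifts are in play — +10 for a/e/i/o/u, +8 for every other letter.
Applying it to molecule: m(cons)+8=u, o(vowel)+10=y, l(cons)+8=t, e(vowel)+10=o, c(cons)+8=k, u(vowel)+10=e, l(cons)+8=t, e(vowel)+10=o.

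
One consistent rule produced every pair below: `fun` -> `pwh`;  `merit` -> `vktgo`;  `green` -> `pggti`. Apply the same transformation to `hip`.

The output letters match the input read backwards, each shifted +2: fun reversed is nuf. The word is reversed, then every letter is shifted forward by 2.
Applying it to hip: reverse → pih; then shift: p+2=r, i+2=k, h+2=j.

rkj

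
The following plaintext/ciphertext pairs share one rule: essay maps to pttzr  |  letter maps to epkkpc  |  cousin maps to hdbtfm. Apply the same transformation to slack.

e(4)→p(15) and s(18)→t(19) fit y≡17x+25 (mod 26); the inverse of 17 mod 26 is 23. Treating letters as 0–25, the rule is x ↦ 17x + 25 (mod 26).
For slack: s(18)→17·18+25≡19=t; l(11)→17·11+25≡4=e; a(0)→17·0+25≡25=z; c(2)→17·2+25≡7=h; k(10)→17·10+25≡13=n (all mod 26).

tezhn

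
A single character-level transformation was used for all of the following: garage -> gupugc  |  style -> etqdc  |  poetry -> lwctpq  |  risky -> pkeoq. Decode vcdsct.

g(6)→g(6) and a(0)→u(20) fit y≡15x+20 (mod 26); the inverse of 15 mod 26 is 7. This is an affine cipher: with a=0,…,z=25, each position x becomes (15x+20) mod 26.
Undoing it on vcdsct: v(21)→7·(21−20)≡7=h; c(2)→7·(2−20)≡4=e; d(3)→7·(3−20)≡11=l; s(18)→7·(18−20)≡12=m; c(2)→7·(2−20)≡4=e; t(19)→7·(19−20)≡19=t (all mod 26).

helmet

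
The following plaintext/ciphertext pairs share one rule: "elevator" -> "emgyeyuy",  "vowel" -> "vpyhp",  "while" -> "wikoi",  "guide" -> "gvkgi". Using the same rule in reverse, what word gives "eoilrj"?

The shift increases by 1 at each position, starting from +0: 0, 1, 2, ….
Reversing it on eoilrj: e−0=e, o−1=n, i−2=g, l−3=i, r−4=n, j−5=e.

engine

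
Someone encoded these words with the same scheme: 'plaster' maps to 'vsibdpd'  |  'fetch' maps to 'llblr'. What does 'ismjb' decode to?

clear

In plaster: p→v is +6, l→s is +7, a→i is +8, s→b is +9 — the shift increases by 1 each position. The shift increases by 1 at each position, starting from +6: 6, 7, 8, ….
Undoing it on ismjb: i−6=c, s−7=l, m−8=e, j−9=a, b−10=r.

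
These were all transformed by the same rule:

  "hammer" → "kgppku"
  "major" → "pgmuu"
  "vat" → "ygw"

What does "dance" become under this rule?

ggqfk

The shift depends on letter class: consonant h→k is +3, but vowel a→g is +6. The rule splits by letter class: vowels +6, consonants +3.
For dance: d(cons)+3=g, a(vowel)+6=g, n(cons)+3=q, c(cons)+3=f, e(vowel)+6=k.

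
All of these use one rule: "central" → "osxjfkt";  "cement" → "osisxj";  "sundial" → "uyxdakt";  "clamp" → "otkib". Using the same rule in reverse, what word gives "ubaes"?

c(2)→o(14) and e(4)→s(18) fit y≡15x+10 (mod 26); the inverse of 15 mod 26 is 7. Each letter's alphabet position (a=0..z=25) is mapped through 15·x+10 mod 26 — an affine cipher.
Decoding ubaes: u(20)→7·(20−10)≡18=s; b(1)→7·(1−10)≡15=p; a(0)→7·(0−10)≡8=i; e(4)→7·(4−10)≡10=k; s(18)→7·(18−10)≡4=e (all mod 26).

spike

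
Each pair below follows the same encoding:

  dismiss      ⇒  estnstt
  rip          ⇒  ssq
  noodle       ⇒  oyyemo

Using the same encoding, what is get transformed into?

The shift depends on letter class: consonant d→e is +1, but vowel i→s is +10. Two shifts are in play — +10 for a/e/i/o/u, +1 for every other letter.
Applying it to get: g(cons)+1=h, e(vowel)+10=o, t(cons)+1=u.

hou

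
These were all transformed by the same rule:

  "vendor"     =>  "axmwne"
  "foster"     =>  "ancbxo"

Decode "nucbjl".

The output letters match the input read backwards, each shifted +9: vendor reversed is rodnev. The word is reversed, then every letter is shifted forward by 9.
Decoding nucbjl: shift back: n−9=e, u−9=l, c−9=t, b−9=s, j−9=a, l−9=c → eltsac; then reverse → castle.

castle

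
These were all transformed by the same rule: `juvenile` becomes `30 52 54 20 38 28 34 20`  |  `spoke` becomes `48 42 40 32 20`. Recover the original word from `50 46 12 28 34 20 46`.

The formula is n = 2×(alphabet index, a=1) + 10.
Decoding 50 46 12 28 34 20 46: 50→(50−10)÷2=20=t, 46→(46−10)÷2=18=r, 12→(12−10)÷2=1=a, 28→(28−10)÷2=9=i, 34→(34−10)÷2=12=l, 20→(20−10)÷2=5=e, 46→(46−10)÷2=18=r.

trailer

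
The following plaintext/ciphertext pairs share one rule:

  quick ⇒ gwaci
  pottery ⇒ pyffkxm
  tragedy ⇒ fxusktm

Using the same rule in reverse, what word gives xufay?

q(16)→g(6) and u(20)→w(22) fit y≡17x+20 (mod 26); the inverse of 17 mod 26 is 23. Treating letters as 0–25, the rule is x ↦ 17x + 20 (mod 26).
Undoing it on xufay: x(23)→23·(23−20)≡17=r; u(20)→23·(20−20)≡0=a; f(5)→23·(5−20)≡19=t; a(0)→23·(0−20)≡8=i; y(24)→23·(24−20)≡14=o (all mod 26).

ratio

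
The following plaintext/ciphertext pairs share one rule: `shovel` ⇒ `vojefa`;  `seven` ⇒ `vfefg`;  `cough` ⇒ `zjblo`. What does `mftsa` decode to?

s(18)→v(21) and h(7)→o(14) fit y≡3x+19 (mod 26); the inverse of 3 mod 26 is 9. Each letter's alphabet position (a=0..z=25) is mapped through 3·x+19 mod 26 — an affine cipher.
Undoing it on mftsa: m(12)→9·(12−19)≡15=p; f(5)→9·(5−19)≡4=e; t(19)→9·(19−19)≡0=a; s(18)→9·(18−19)≡17=r; a(0)→9·(0−19)≡11=l (all mod 26).

pearl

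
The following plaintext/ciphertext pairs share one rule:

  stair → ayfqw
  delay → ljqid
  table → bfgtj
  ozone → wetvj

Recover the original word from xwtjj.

probe

Shifts by position in stair: pos 0: s→a (+8), pos 1: t→y (+5), pos 2: a→f (+5), pos 3: i→q (+8), pos 4: r→w (+5) — repeating every 3. The shifts repeat in a cycle of length 3: positions 0,1,… shift by +8, +5, +5, then the pattern repeats.
Undoing it on xwtjj: x−8=p, w−5=r, t−5=o, j−8=b, j−5=e.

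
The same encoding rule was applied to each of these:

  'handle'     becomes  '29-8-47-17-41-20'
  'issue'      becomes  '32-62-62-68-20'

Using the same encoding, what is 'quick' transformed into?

56-68-32-14-38

h(#8)→29 and a(#1)→8: differences scale by 3, so n = 3·pos + 5. The formula is n = 3×(alphabet index, a=1) + 5.
On quick: q=17→56, u=21→68, i=9→32, c=3→14, k=11→38.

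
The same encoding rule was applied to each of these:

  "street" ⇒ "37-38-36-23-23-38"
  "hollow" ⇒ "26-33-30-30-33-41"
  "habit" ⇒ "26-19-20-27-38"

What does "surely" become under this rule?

s is letter #19 and maps to 37: an offset of 18. Letters become their 1-based position plus 18 (so a→19, b→20, …).
Applying it to surely: s=19→37, u=21→39, r=18→36, e=5→23, l=12→30, y=25→43.

37-39-36-23-30-43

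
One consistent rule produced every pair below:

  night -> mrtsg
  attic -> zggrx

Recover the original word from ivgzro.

Each pair mirrors across the alphabet (n↔m, i↔r, g↔t): positions sum to 25. This is the alphabet-reversal cipher (Atbash): a becomes z, b becomes y, etc.
Undoing it on ivgzro: i↔r, v↔e, g↔t, z↔a, r↔i, o↔l.

retail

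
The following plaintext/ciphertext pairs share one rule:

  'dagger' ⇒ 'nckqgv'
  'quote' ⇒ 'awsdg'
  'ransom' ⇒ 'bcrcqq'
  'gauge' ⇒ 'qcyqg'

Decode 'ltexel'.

branch

Shifts by position in dagger: pos 0: d→n (+10), pos 1: a→c (+2), pos 2: g→k (+4), pos 3: g→q (+10), pos 4: e→g (+2), pos 5: r→v (+4) — repeating every 3. It's a Vigenère-style cipher with numeric key [10,2,4]: position i shifts by key[i mod 3].
Decoding ltexel: l−10=b, t−2=r, e−4=a, x−10=n, e−2=c, l−4=h.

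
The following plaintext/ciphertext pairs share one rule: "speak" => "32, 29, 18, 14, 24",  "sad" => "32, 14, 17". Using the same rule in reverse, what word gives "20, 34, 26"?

s is letter #19 and maps to 32: an offset of 13. The number is (letter's place in the alphabet, a=1) + 13.
Decoding 20, 34, 26: 20→(20−13)÷1=7=g, 34→(34−13)÷1=21=u, 26→(26−13)÷1=13=m.

gum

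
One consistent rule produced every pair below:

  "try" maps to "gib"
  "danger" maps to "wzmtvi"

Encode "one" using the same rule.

Letters are reflected about the middle of the alphabet (position → 25−position): Atbash.
For one: o↔l, n↔m, e↔v.

lmv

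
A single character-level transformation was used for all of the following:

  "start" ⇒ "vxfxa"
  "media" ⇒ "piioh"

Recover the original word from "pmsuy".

minor

Each letter shifts forward by (position + 3), i.e. 3, 4, 5, … — the shift grows by one for each successive letter.
Reversing it on pmsuy: p−3=m, m−4=i, s−5=n, u−6=o, y−7=r.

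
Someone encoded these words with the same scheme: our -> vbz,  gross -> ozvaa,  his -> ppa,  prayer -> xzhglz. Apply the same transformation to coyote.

kvgvbl

The shift depends on letter class: consonant r→z is +8, but vowel o→v is +7. The rule splits by letter class: vowels +7, consonants +8.
Applying it to coyote: c(cons)+8=k, o(vowel)+7=v, y(cons)+8=g, o(vowel)+7=v, t(cons)+8=b, e(vowel)+7=l.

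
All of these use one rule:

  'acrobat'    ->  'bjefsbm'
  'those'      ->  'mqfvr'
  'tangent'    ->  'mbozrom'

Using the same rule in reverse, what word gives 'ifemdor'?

fortune

Treating letters as 0–25, the rule is x ↦ 17x + 1 (mod 26).
Undoing it on ifemdor: i(8)→23·(8−1)≡5=f; f(5)→23·(5−1)≡14=o; e(4)→23·(4−1)≡17=r; m(12)→23·(12−1)≡19=t; d(3)→23·(3−1)≡20=u; o(14)→23·(14−1)≡13=n; r(17)→23·(17−1)≡4=e (all mod 26).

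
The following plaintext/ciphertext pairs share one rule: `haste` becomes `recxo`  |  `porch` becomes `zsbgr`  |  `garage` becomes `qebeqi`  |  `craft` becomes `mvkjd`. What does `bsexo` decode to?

route

Shifts by position in haste: pos 0: h→r (+10), pos 1: a→e (+4), pos 2: s→c (+10), pos 3: t→x (+4) — repeating every 2. It's a Vigenère-style cipher with numeric key [10,4]: position i shifts by key[i mod 2].
Reversing it on bsexo: b−10=r, s−4=o, e−10=u, x−4=t, o−10=e.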